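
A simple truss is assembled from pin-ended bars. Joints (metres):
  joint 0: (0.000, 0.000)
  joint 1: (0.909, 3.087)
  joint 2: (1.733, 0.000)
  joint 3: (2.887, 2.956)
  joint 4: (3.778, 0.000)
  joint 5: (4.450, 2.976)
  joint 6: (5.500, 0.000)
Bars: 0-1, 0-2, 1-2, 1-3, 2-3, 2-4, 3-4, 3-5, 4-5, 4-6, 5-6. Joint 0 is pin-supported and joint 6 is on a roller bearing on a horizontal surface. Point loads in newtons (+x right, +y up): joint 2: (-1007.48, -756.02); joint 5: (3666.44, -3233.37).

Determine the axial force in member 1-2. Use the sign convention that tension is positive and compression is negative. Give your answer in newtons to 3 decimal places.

N=7 nodes, M=11 members, R=3 reactions → 2N=14, M+R=14
member 0 (0-1): L=3.2181, (cx,cy)=(0.2825,0.9593)
member 1 (0-2): L=1.7330, (cx,cy)=(1.0000,0.0000)
member 2 (1-2): L=3.1951, (cx,cy)=(0.2579,-0.9662)
member 3 (1-3): L=1.9823, (cx,cy)=(0.9978,-0.0661)
member 4 (2-3): L=3.1733, (cx,cy)=(0.3637,0.9315)
member 5 (2-4): L=2.0450, (cx,cy)=(1.0000,0.0000)
member 6 (3-4): L=3.0874, (cx,cy)=(0.2886,-0.9575)
member 7 (3-5): L=1.5631, (cx,cy)=(0.9999,0.0128)
member 8 (4-5): L=3.0509, (cx,cy)=(0.2203,0.9754)
member 9 (4-6): L=1.7220, (cx,cy)=(1.0000,0.0000)
member 10 (5-6): L=3.1558, (cx,cy)=(0.3327,-0.9430)
solve A·x = −loads:
  F[0-1] = +884.8260 N (tension)
  F[0-2] = +2409.0240 N (tension)
  F[1-2] = -911.7610 N (compression)
  F[1-3] = +486.1386 N (tension)
  F[2-3] = +1757.2565 N (tension)
  F[2-4] = +2542.3157 N (tension)
  F[3-4] = -1654.7246 N (compression)
  F[3-5] = +1601.8018 N (tension)
  F[4-5] = +1624.2067 N (tension)
  F[4-6] = +1707.0201 N (tension)
  F[5-6] = -5130.4901 N (compression)
  Rx@0 = -2658.9600 N
  Ry@0 = -848.7927 N
  Ry@6 = +4838.1827 N

-911.761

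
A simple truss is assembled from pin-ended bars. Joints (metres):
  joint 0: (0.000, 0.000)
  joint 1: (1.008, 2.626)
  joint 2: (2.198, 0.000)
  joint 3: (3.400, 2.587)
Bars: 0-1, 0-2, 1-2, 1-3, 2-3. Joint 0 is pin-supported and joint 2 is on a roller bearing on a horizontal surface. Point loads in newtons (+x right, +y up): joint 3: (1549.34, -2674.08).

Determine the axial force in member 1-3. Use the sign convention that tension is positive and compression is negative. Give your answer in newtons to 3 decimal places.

N=4 nodes, M=5 members, R=3 reactions → 2N=8, M+R=8
member 0 (0-1): L=2.8128, (cx,cy)=(0.3584,0.9336)
member 1 (0-2): L=2.1980, (cx,cy)=(1.0000,0.0000)
member 2 (1-2): L=2.8830, (cx,cy)=(0.4128,-0.9108)
member 3 (1-3): L=2.3923, (cx,cy)=(0.9999,-0.0163)
member 4 (2-3): L=2.8526, (cx,cy)=(0.4214,0.9069)
solve A·x = −loads:
  F[0-1] = +3519.6528 N (tension)
  F[0-2] = +288.0386 N (tension)
  F[1-2] = -3657.1327 N (compression)
  F[1-3] = +2771.1780 N (tension)
  F[2-3] = -2898.8141 N (compression)
  Rx@0 = -1549.3400 N
  Ry@0 = -3285.8902 N
  Ry@2 = +5959.9702 N

2771.178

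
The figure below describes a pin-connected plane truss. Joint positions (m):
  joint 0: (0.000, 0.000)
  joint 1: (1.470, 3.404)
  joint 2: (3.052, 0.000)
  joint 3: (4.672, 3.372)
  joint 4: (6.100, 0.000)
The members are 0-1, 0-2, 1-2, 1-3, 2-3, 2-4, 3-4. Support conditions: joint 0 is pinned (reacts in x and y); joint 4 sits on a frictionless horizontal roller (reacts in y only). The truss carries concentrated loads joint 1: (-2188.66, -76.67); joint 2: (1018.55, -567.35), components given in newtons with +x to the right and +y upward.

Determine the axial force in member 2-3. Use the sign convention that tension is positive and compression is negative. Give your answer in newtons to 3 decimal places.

-1010.397

N=5 nodes, M=7 members, R=3 reactions → 2N=10, M+R=10
member 0 (0-1): L=3.7078, (cx,cy)=(0.3965,0.9181)
member 1 (0-2): L=3.0520, (cx,cy)=(1.0000,0.0000)
member 2 (1-2): L=3.7537, (cx,cy)=(0.4215,-0.9068)
member 3 (1-3): L=3.2022, (cx,cy)=(1.0000,-0.0100)
member 4 (2-3): L=3.7410, (cx,cy)=(0.4330,0.9014)
member 5 (2-4): L=3.0480, (cx,cy)=(1.0000,0.0000)
member 6 (3-4): L=3.6619, (cx,cy)=(0.3900,-0.9208)
solve A·x = −loads:
  F[0-1] = -1702.5445 N (compression)
  F[0-2] = -495.1249 N (compression)
  F[1-2] = +1629.9236 N (tension)
  F[1-3] = +826.7756 N (tension)
  F[2-3] = -1010.3972 N (compression)
  F[2-4] = -389.1879 N (compression)
  F[3-4] = +998.0184 N (tension)
  Rx@0 = +1170.1100 N
  Ry@0 = +1563.0268 N
  Ry@4 = -919.0068 N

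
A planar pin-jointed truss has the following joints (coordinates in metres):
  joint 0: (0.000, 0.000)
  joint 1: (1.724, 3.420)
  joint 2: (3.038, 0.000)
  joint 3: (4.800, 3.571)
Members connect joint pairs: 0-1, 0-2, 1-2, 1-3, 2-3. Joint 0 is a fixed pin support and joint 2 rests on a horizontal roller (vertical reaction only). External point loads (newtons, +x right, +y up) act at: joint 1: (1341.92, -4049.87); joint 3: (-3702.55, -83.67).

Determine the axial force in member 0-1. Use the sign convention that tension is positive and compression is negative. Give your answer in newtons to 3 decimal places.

N=4 nodes, M=5 members, R=3 reactions → 2N=8, M+R=8
member 0 (0-1): L=3.8300, (cx,cy)=(0.4501,0.8930)
member 1 (0-2): L=3.0380, (cx,cy)=(1.0000,0.0000)
member 2 (1-2): L=3.6637, (cx,cy)=(0.3586,-0.9335)
member 3 (1-3): L=3.0797, (cx,cy)=(0.9988,0.0490)
member 4 (2-3): L=3.9820, (cx,cy)=(0.4425,0.8968)
solve A·x = −loads:
  F[0-1] = -5089.3818 N (compression)
  F[0-2] = -69.7185 N (compression)
  F[1-2] = +332.6866 N (tension)
  F[1-3] = -3756.6677 N (compression)
  F[2-3] = +112.0927 N (tension)
  Rx@0 = +2360.6300 N
  Ry@0 = +4544.6156 N
  Ry@2 = -411.0756 N

-5089.382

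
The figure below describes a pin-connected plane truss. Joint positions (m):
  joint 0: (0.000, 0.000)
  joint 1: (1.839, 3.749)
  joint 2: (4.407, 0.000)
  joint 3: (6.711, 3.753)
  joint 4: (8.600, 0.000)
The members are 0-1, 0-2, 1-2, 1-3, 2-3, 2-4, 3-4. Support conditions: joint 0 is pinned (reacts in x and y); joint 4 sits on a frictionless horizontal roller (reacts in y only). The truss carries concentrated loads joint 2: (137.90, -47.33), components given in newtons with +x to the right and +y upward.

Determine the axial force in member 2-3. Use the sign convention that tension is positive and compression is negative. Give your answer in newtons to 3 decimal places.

N=5 nodes, M=7 members, R=3 reactions → 2N=10, M+R=10
member 0 (0-1): L=4.1758, (cx,cy)=(0.4404,0.8978)
member 1 (0-2): L=4.4070, (cx,cy)=(1.0000,0.0000)
member 2 (1-2): L=4.5442, (cx,cy)=(0.5651,-0.8250)
member 3 (1-3): L=4.8720, (cx,cy)=(1.0000,0.0008)
member 4 (2-3): L=4.4038, (cx,cy)=(0.5232,0.8522)
member 5 (2-4): L=4.1930, (cx,cy)=(1.0000,0.0000)
member 6 (3-4): L=4.2016, (cx,cy)=(0.4496,-0.8932)
solve A·x = −loads:
  F[0-1] = -25.7029 N (compression)
  F[0-2] = +149.2196 N (tension)
  F[1-2] = +27.9437 N (tension)
  F[1-3] = -27.1111 N (compression)
  F[2-3] = +28.4858 N (tension)
  F[2-4] = +12.2077 N (tension)
  F[3-4] = -27.1529 N (compression)
  Rx@0 = -137.9000 N
  Ry@0 = +23.0761 N
  Ry@4 = +24.2539 N

28.486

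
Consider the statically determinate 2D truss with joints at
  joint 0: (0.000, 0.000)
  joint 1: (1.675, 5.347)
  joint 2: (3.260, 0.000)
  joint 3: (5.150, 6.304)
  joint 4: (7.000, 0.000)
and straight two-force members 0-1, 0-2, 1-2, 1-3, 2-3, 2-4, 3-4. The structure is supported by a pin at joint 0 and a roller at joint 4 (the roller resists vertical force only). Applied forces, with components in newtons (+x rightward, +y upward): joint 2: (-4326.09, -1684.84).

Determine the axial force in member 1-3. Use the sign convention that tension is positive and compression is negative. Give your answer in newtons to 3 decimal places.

N=5 nodes, M=7 members, R=3 reactions → 2N=10, M+R=10
member 0 (0-1): L=5.6032, (cx,cy)=(0.2989,0.9543)
member 1 (0-2): L=3.2600, (cx,cy)=(1.0000,0.0000)
member 2 (1-2): L=5.5770, (cx,cy)=(0.2842,-0.9588)
member 3 (1-3): L=3.6044, (cx,cy)=(0.9641,0.2655)
member 4 (2-3): L=6.5812, (cx,cy)=(0.2872,0.9579)
member 5 (2-4): L=3.7400, (cx,cy)=(1.0000,0.0000)
member 6 (3-4): L=6.5698, (cx,cy)=(0.2816,-0.9595)
solve A·x = −loads:
  F[0-1] = -943.3209 N (compression)
  F[0-2] = -4044.0980 N (compression)
  F[1-2] = +793.1542 N (tension)
  F[1-3] = -526.3000 N (compression)
  F[2-3] = +965.0436 N (tension)
  F[2-4] = +230.2681 N (tension)
  F[3-4] = -817.7441 N (compression)
  Rx@0 = +4326.0900 N
  Ry@0 = +900.1859 N
  Ry@4 = +784.6541 N

-526.300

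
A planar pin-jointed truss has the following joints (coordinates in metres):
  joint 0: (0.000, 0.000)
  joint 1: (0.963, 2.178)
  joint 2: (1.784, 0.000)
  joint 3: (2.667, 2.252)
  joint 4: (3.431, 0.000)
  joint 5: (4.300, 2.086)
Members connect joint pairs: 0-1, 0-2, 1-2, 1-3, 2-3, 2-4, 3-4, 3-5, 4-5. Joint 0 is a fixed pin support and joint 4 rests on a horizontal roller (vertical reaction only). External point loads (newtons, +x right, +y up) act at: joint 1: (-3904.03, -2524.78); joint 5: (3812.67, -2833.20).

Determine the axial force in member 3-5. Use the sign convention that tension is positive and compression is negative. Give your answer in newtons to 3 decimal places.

4814.781

N=6 nodes, M=9 members, R=3 reactions → 2N=12, M+R=12
member 0 (0-1): L=2.3814, (cx,cy)=(0.4044,0.9146)
member 1 (0-2): L=1.7840, (cx,cy)=(1.0000,0.0000)
member 2 (1-2): L=2.3276, (cx,cy)=(0.3527,-0.9357)
member 3 (1-3): L=1.7056, (cx,cy)=(0.9991,0.0434)
member 4 (2-3): L=2.4189, (cx,cy)=(0.3650,0.9310)
member 5 (2-4): L=1.6470, (cx,cy)=(1.0000,0.0000)
member 6 (3-4): L=2.3781, (cx,cy)=(0.3213,-0.9470)
member 7 (3-5): L=1.6414, (cx,cy)=(0.9949,-0.1011)
member 8 (4-5): L=2.2598, (cx,cy)=(0.3846,0.9231)
solve A·x = −loads:
  F[0-1] = -1376.3275 N (compression)
  F[0-2] = +465.2054 N (tension)
  F[1-2] = -1178.3190 N (compression)
  F[1-3] = +3766.6324 N (tension)
  F[2-3] = +1184.3119 N (tension)
  F[2-4] = -382.7349 N (compression)
  F[3-4] = -1851.0643 N (compression)
  F[3-5] = +4814.7807 N (tension)
  F[4-5] = -2541.7210 N (compression)
  Rx@0 = +91.3600 N
  Ry@0 = +1258.7741 N
  Ry@4 = +4099.2059 N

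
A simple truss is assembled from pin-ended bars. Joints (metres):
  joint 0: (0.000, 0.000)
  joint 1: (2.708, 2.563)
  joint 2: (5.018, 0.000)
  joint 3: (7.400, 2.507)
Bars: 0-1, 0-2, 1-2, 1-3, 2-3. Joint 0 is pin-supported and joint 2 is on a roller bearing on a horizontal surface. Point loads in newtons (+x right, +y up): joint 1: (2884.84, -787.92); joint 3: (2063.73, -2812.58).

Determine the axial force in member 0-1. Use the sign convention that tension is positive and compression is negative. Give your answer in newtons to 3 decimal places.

5058.083

N=4 nodes, M=5 members, R=3 reactions → 2N=8, M+R=8
member 0 (0-1): L=3.7286, (cx,cy)=(0.7263,0.6874)
member 1 (0-2): L=5.0180, (cx,cy)=(1.0000,0.0000)
member 2 (1-2): L=3.4504, (cx,cy)=(0.6695,-0.7428)
member 3 (1-3): L=4.6923, (cx,cy)=(0.9999,-0.0119)
member 4 (2-3): L=3.4582, (cx,cy)=(0.6888,0.7249)
solve A·x = −loads:
  F[0-1] = +5058.0827 N (tension)
  F[0-2] = +1274.9663 N (tension)
  F[1-2] = -5816.6474 N (compression)
  F[1-3] = +4683.3018 N (tension)
  F[2-3] = -3802.5960 N (compression)
  Rx@0 = -4948.5700 N
  Ry@0 = -3476.9004 N
  Ry@2 = +7077.4004 N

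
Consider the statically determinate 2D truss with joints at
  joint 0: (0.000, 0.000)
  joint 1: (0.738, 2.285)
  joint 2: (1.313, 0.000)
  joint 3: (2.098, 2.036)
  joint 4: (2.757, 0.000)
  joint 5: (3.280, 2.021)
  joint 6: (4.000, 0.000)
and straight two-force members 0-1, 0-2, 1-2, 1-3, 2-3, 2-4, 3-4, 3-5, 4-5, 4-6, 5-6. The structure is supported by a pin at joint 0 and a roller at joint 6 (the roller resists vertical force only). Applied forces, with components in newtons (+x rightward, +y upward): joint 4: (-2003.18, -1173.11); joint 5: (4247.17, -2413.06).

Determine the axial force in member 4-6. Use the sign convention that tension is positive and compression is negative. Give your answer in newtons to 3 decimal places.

N=7 nodes, M=11 members, R=3 reactions → 2N=14, M+R=14
member 0 (0-1): L=2.4012, (cx,cy)=(0.3073,0.9516)
member 1 (0-2): L=1.3130, (cx,cy)=(1.0000,0.0000)
member 2 (1-2): L=2.3562, (cx,cy)=(0.2440,-0.9698)
member 3 (1-3): L=1.3826, (cx,cy)=(0.9836,-0.1801)
member 4 (2-3): L=2.1821, (cx,cy)=(0.3597,0.9331)
member 5 (2-4): L=1.4440, (cx,cy)=(1.0000,0.0000)
member 6 (3-4): L=2.1400, (cx,cy)=(0.3079,-0.9514)
member 7 (3-5): L=1.1821, (cx,cy)=(0.9999,-0.0127)
member 8 (4-5): L=2.0876, (cx,cy)=(0.2505,0.9681)
member 9 (4-6): L=1.2430, (cx,cy)=(1.0000,0.0000)
member 10 (5-6): L=2.1454, (cx,cy)=(0.3356,-0.9420)
solve A·x = −loads:
  F[0-1] = +1415.5000 N (tension)
  F[0-2] = +1808.9453 N (tension)
  F[1-2] = -1542.1675 N (compression)
  F[1-3] = +824.8720 N (tension)
  F[2-3] = +1602.8540 N (tension)
  F[2-4] = +855.9838 N (tension)
  F[3-4] = -1440.2190 N (compression)
  F[3-5] = +1831.6615 N (tension)
  F[4-5] = +2627.1224 N (tension)
  F[4-6] = +1757.4833 N (tension)
  F[5-6] = -5236.8688 N (compression)
  Rx@0 = -2243.9900 N
  Ry@0 = -1346.9879 N
  Ry@6 = +4933.1579 N

1757.483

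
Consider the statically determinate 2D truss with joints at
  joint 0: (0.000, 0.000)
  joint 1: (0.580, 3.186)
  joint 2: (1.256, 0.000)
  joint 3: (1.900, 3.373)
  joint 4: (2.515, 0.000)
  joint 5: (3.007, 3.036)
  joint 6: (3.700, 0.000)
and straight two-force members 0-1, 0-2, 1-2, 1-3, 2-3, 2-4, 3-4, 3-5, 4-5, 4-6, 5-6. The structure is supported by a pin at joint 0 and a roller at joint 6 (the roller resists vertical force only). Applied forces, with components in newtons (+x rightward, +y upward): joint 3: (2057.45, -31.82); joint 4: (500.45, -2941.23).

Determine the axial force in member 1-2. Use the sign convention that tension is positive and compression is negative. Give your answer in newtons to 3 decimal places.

N=7 nodes, M=11 members, R=3 reactions → 2N=14, M+R=14
member 0 (0-1): L=3.2384, (cx,cy)=(0.1791,0.9838)
member 1 (0-2): L=1.2560, (cx,cy)=(1.0000,0.0000)
member 2 (1-2): L=3.2569, (cx,cy)=(0.2076,-0.9782)
member 3 (1-3): L=1.3332, (cx,cy)=(0.9901,0.1403)
member 4 (2-3): L=3.4339, (cx,cy)=(0.1875,0.9823)
member 5 (2-4): L=1.2590, (cx,cy)=(1.0000,0.0000)
member 6 (3-4): L=3.4286, (cx,cy)=(0.1794,-0.9838)
member 7 (3-5): L=1.1572, (cx,cy)=(0.9567,-0.2912)
member 8 (4-5): L=3.0756, (cx,cy)=(0.1600,0.9871)
member 9 (4-6): L=1.1850, (cx,cy)=(1.0000,0.0000)
member 10 (5-6): L=3.1141, (cx,cy)=(0.2225,-0.9749)
solve A·x = −loads:
  F[0-1] = +933.2375 N (tension)
  F[0-2] = +2390.7545 N (tension)
  F[1-2] = -887.6981 N (compression)
  F[1-3] = +354.9026 N (tension)
  F[2-3] = +884.0524 N (tension)
  F[2-4] = +2040.7105 N (tension)
  F[3-4] = -517.7403 N (compression)
  F[3-5] = -1512.9749 N (compression)
  F[4-5] = +3495.5888 N (tension)
  F[4-6] = +888.2081 N (tension)
  F[5-6] = -3991.2818 N (compression)
  Rx@0 = -2557.9000 N
  Ry@0 = -918.1474 N
  Ry@6 = +3891.1974 N

-887.698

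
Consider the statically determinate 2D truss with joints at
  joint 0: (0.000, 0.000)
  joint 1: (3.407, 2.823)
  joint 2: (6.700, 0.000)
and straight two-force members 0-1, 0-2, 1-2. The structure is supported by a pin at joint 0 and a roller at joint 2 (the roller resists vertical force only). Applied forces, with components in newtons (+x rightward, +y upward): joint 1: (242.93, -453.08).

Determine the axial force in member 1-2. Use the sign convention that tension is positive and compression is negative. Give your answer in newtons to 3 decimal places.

-511.258

N=3 nodes, M=3 members, R=3 reactions → 2N=6, M+R=6
member 0 (0-1): L=4.4246, (cx,cy)=(0.7700,0.6380)
member 1 (0-2): L=6.7000, (cx,cy)=(1.0000,0.0000)
member 2 (1-2): L=4.3374, (cx,cy)=(0.7592,-0.6508)
solve A·x = −loads:
  F[0-1] = -188.5951 N (compression)
  F[0-2] = +388.1511 N (tension)
  F[1-2] = -511.2581 N (compression)
  Rx@0 = -242.9300 N
  Ry@0 = +120.3285 N
  Ry@2 = +332.7515 N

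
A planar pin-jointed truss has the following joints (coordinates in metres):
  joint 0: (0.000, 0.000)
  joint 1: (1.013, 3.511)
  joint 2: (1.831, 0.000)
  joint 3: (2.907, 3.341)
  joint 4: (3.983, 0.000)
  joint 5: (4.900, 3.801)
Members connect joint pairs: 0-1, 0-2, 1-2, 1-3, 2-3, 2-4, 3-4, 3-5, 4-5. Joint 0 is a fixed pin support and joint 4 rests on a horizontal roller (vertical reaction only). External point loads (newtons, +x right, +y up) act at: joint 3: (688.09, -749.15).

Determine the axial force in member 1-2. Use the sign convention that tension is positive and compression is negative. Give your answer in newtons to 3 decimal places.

-403.235

N=6 nodes, M=9 members, R=3 reactions → 2N=12, M+R=12
member 0 (0-1): L=3.6542, (cx,cy)=(0.2772,0.9608)
member 1 (0-2): L=1.8310, (cx,cy)=(1.0000,0.0000)
member 2 (1-2): L=3.6050, (cx,cy)=(0.2269,-0.9739)
member 3 (1-3): L=1.9016, (cx,cy)=(0.9960,-0.0894)
member 4 (2-3): L=3.5100, (cx,cy)=(0.3066,0.9519)
member 5 (2-4): L=2.1520, (cx,cy)=(1.0000,0.0000)
member 6 (3-4): L=3.5100, (cx,cy)=(0.3066,-0.9519)
member 7 (3-5): L=2.0454, (cx,cy)=(0.9744,0.2249)
member 8 (4-5): L=3.9100, (cx,cy)=(0.2345,0.9721)
solve A·x = −loads:
  F[0-1] = +390.0869 N (tension)
  F[0-2] = +579.9524 N (tension)
  F[1-2] = -403.2349 N (compression)
  F[1-3] = +200.4362 N (tension)
  F[2-3] = +412.5816 N (tension)
  F[2-4] = +361.9781 N (tension)
  F[3-4] = -1180.8001 N (compression)
  F[3-5] = +0.0000 N (tension)
  F[4-5] = -0.0000 N (compression)
  Rx@0 = -688.0900 N
  Ry@0 = -374.7987 N
  Ry@4 = +1123.9487 N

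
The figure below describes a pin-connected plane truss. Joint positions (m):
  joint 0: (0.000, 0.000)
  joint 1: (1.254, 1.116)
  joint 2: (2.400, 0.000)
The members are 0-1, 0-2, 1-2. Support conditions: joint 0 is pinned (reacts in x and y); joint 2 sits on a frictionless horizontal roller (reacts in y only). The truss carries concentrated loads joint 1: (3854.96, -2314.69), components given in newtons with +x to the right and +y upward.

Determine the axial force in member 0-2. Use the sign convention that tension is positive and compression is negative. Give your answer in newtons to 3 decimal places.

N=3 nodes, M=3 members, R=3 reactions → 2N=6, M+R=6
member 0 (0-1): L=1.6787, (cx,cy)=(0.7470,0.6648)
member 1 (0-2): L=2.4000, (cx,cy)=(1.0000,0.0000)
member 2 (1-2): L=1.5996, (cx,cy)=(0.7164,-0.6977)
solve A·x = −loads:
  F[0-1] = +1033.8211 N (tension)
  F[0-2] = +3082.6804 N (tension)
  F[1-2] = -4302.8843 N (compression)
  Rx@0 = -3854.9600 N
  Ry@0 = -687.2919 N
  Ry@2 = +3001.9819 N

3082.680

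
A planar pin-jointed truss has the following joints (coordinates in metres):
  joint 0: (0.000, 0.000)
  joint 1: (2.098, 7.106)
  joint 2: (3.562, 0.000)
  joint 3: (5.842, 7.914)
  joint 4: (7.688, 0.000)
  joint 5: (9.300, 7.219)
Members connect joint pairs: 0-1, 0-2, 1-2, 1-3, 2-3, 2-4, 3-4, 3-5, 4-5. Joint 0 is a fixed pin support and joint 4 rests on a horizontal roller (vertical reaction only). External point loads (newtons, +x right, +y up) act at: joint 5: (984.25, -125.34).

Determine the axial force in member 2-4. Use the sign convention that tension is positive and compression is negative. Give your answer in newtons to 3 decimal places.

282.614

N=6 nodes, M=9 members, R=3 reactions → 2N=12, M+R=12
member 0 (0-1): L=7.4092, (cx,cy)=(0.2832,0.9591)
member 1 (0-2): L=3.5620, (cx,cy)=(1.0000,0.0000)
member 2 (1-2): L=7.2552, (cx,cy)=(0.2018,-0.9794)
member 3 (1-3): L=3.8302, (cx,cy)=(0.9775,0.2110)
member 4 (2-3): L=8.2359, (cx,cy)=(0.2768,0.9609)
member 5 (2-4): L=4.1260, (cx,cy)=(1.0000,0.0000)
member 6 (3-4): L=8.1264, (cx,cy)=(0.2272,-0.9739)
member 7 (3-5): L=3.5272, (cx,cy)=(0.9804,-0.1970)
member 8 (4-5): L=7.3968, (cx,cy)=(0.2179,0.9760)
solve A·x = −loads:
  F[0-1] = +991.0486 N (tension)
  F[0-2] = +703.6247 N (tension)
  F[1-2] = -869.9364 N (compression)
  F[1-3] = +466.6675 N (tension)
  F[2-3] = +886.6966 N (tension)
  F[2-4] = +282.6138 N (tension)
  F[3-4] = -1175.9341 N (compression)
  F[3-5] = +988.1334 N (tension)
  F[4-5] = +71.0730 N (tension)
  Rx@0 = -984.2500 N
  Ry@0 = -950.4876 N
  Ry@4 = +1075.8276 N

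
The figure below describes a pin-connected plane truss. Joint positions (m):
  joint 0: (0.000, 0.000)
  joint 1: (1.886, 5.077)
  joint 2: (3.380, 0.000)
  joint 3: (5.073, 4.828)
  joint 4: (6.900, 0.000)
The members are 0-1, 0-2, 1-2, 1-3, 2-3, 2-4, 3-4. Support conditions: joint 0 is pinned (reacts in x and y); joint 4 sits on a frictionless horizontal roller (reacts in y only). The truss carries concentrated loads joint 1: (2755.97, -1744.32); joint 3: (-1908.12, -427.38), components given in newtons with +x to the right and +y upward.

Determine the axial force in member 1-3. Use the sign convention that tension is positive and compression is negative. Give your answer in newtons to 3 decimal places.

-2772.683

N=5 nodes, M=7 members, R=3 reactions → 2N=10, M+R=10
member 0 (0-1): L=5.4160, (cx,cy)=(0.3482,0.9374)
member 1 (0-2): L=3.3800, (cx,cy)=(1.0000,0.0000)
member 2 (1-2): L=5.2923, (cx,cy)=(0.2823,-0.9593)
member 3 (1-3): L=3.1967, (cx,cy)=(0.9970,-0.0779)
member 4 (2-3): L=5.1162, (cx,cy)=(0.3309,0.9437)
member 5 (2-4): L=3.5200, (cx,cy)=(1.0000,0.0000)
member 6 (3-4): L=5.1621, (cx,cy)=(0.3539,-0.9353)
solve A·x = −loads:
  F[0-1] = -733.9354 N (compression)
  F[0-2] = +1103.4270 N (tension)
  F[1-2] = -875.9798 N (compression)
  F[1-3] = -2772.6826 N (compression)
  F[2-3] = +890.5196 N (tension)
  F[2-4] = +561.4588 N (tension)
  F[3-4] = -1586.3818 N (compression)
  Rx@0 = -847.8500 N
  Ry@0 = +687.9982 N
  Ry@4 = +1483.7018 N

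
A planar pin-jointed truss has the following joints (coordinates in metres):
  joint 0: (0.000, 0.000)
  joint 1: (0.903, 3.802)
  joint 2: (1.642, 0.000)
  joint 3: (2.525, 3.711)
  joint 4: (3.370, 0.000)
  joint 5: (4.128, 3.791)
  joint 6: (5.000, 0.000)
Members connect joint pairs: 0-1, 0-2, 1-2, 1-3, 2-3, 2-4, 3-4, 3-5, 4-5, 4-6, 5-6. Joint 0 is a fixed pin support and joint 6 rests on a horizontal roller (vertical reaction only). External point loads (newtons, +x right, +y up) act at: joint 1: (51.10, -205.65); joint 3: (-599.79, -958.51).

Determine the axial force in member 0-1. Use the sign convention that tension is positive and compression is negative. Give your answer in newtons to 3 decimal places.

-1078.468

N=7 nodes, M=11 members, R=3 reactions → 2N=14, M+R=14
member 0 (0-1): L=3.9078, (cx,cy)=(0.2311,0.9729)
member 1 (0-2): L=1.6420, (cx,cy)=(1.0000,0.0000)
member 2 (1-2): L=3.8732, (cx,cy)=(0.1908,-0.9816)
member 3 (1-3): L=1.6246, (cx,cy)=(0.9984,-0.0560)
member 4 (2-3): L=3.8146, (cx,cy)=(0.2315,0.9728)
member 5 (2-4): L=1.7280, (cx,cy)=(1.0000,0.0000)
member 6 (3-4): L=3.8060, (cx,cy)=(0.2220,-0.9750)
member 7 (3-5): L=1.6050, (cx,cy)=(0.9988,0.0498)
member 8 (4-5): L=3.8660, (cx,cy)=(0.1961,0.9806)
member 9 (4-6): L=1.6300, (cx,cy)=(1.0000,0.0000)
member 10 (5-6): L=3.8900, (cx,cy)=(0.2242,-0.9746)
solve A·x = −loads:
  F[0-1] = -1078.4684 N (compression)
  F[0-2] = -299.4792 N (compression)
  F[1-2] = +886.2466 N (tension)
  F[1-3] = -470.1454 N (compression)
  F[2-3] = -894.2531 N (compression)
  F[2-4] = +76.6178 N (tension)
  F[3-4] = -120.3744 N (compression)
  F[3-5] = -49.9545 N (compression)
  F[4-5] = +119.6934 N (tension)
  F[4-6] = +26.4246 N (tension)
  F[5-6] = -117.8801 N (compression)
  Rx@0 = +548.6900 N
  Ry@0 = +1049.2798 N
  Ry@6 = +114.8802 N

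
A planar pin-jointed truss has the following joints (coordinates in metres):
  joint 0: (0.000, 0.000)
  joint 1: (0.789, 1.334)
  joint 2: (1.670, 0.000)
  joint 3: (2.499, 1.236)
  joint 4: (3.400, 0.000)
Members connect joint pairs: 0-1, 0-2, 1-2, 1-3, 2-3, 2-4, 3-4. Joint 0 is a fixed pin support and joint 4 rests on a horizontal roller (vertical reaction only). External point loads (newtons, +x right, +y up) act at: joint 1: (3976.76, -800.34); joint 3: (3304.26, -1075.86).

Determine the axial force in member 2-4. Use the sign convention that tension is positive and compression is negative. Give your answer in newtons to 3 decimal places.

2724.849

N=5 nodes, M=7 members, R=3 reactions → 2N=10, M+R=10
member 0 (0-1): L=1.5499, (cx,cy)=(0.5091,0.8607)
member 1 (0-2): L=1.6700, (cx,cy)=(1.0000,0.0000)
member 2 (1-2): L=1.5987, (cx,cy)=(0.5511,-0.8344)
member 3 (1-3): L=1.7128, (cx,cy)=(0.9984,-0.0572)
member 4 (2-3): L=1.4883, (cx,cy)=(0.5570,0.8305)
member 5 (2-4): L=1.7300, (cx,cy)=(1.0000,0.0000)
member 6 (3-4): L=1.5295, (cx,cy)=(0.5891,-0.8081)
solve A·x = −loads:
  F[0-1] = +2163.0382 N (tension)
  F[0-2] = +6179.8669 N (tension)
  F[1-2] = -3110.4974 N (compression)
  F[1-3] = -1163.3605 N (compression)
  F[2-3] = +3125.2985 N (tension)
  F[2-4] = +2724.8487 N (tension)
  F[3-4] = -4625.7147 N (compression)
  Rx@0 = -7281.0200 N
  Ry@0 = -1861.7722 N
  Ry@4 = +3737.9722 N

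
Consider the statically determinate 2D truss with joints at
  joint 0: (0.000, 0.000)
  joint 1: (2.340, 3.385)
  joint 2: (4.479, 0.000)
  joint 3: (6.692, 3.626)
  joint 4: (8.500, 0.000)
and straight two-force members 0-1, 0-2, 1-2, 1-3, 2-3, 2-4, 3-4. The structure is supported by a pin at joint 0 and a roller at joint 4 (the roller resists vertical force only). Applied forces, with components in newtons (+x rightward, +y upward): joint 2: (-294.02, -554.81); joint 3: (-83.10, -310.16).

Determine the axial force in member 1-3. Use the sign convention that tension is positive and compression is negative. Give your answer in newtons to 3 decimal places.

N=5 nodes, M=7 members, R=3 reactions → 2N=10, M+R=10
member 0 (0-1): L=4.1151, (cx,cy)=(0.5686,0.8226)
member 1 (0-2): L=4.4790, (cx,cy)=(1.0000,0.0000)
member 2 (1-2): L=4.0042, (cx,cy)=(0.5342,-0.8454)
member 3 (1-3): L=4.3587, (cx,cy)=(0.9985,0.0553)
member 4 (2-3): L=4.2480, (cx,cy)=(0.5210,0.8536)
member 5 (2-4): L=4.0210, (cx,cy)=(1.0000,0.0000)
member 6 (3-4): L=4.0518, (cx,cy)=(0.4462,-0.8949)
solve A·x = −loads:
  F[0-1] = -442.3613 N (compression)
  F[0-2] = -125.5751 N (compression)
  F[1-2] = +399.9679 N (tension)
  F[1-3] = -465.9166 N (compression)
  F[2-3] = +253.8606 N (tension)
  F[2-4] = +249.8540 N (tension)
  F[3-4] = -559.9269 N (compression)
  Rx@0 = +377.1200 N
  Ry@0 = +363.8801 N
  Ry@4 = +501.0899 N

-465.917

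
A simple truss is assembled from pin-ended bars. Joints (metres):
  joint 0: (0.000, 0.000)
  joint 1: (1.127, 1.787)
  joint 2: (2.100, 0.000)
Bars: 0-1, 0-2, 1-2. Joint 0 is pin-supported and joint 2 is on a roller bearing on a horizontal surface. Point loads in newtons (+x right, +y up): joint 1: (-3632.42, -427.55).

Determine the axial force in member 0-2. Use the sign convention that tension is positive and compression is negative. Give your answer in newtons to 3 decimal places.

N=3 nodes, M=3 members, R=3 reactions → 2N=6, M+R=6
member 0 (0-1): L=2.1127, (cx,cy)=(0.5334,0.8458)
member 1 (0-2): L=2.1000, (cx,cy)=(1.0000,0.0000)
member 2 (1-2): L=2.0347, (cx,cy)=(0.4782,-0.8783)
solve A·x = −loads:
  F[0-1] = -3888.5898 N (compression)
  F[0-2] = -1558.0875 N (compression)
  F[1-2] = +3258.2493 N (tension)
  Rx@0 = +3632.4200 N
  Ry@0 = +3289.1146 N
  Ry@2 = -2861.5646 N

-1558.088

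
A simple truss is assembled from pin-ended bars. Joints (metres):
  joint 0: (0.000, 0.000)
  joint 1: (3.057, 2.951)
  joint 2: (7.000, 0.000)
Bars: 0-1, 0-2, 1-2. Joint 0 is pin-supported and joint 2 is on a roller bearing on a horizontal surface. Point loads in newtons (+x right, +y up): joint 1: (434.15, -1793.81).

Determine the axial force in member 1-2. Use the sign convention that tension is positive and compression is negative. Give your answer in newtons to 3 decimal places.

N=3 nodes, M=3 members, R=3 reactions → 2N=6, M+R=6
member 0 (0-1): L=4.2490, (cx,cy)=(0.7195,0.6945)
member 1 (0-2): L=7.0000, (cx,cy)=(1.0000,0.0000)
member 2 (1-2): L=4.9250, (cx,cy)=(0.8006,-0.5992)
solve A·x = −loads:
  F[0-1] = -1191.3244 N (compression)
  F[0-2] = +1291.2726 N (tension)
  F[1-2] = -1612.8635 N (compression)
  Rx@0 = -434.1500 N
  Ry@0 = +827.4023 N
  Ry@2 = +966.4077 N

-1612.864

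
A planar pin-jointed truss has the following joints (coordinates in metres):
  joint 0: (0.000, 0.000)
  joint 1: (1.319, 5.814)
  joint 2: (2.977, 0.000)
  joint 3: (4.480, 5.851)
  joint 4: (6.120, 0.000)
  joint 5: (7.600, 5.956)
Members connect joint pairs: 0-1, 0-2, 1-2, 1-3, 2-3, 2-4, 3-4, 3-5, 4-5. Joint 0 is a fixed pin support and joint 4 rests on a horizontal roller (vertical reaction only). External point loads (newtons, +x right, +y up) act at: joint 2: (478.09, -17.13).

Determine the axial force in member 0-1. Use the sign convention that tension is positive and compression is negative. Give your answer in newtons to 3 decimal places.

N=6 nodes, M=9 members, R=3 reactions → 2N=12, M+R=12
member 0 (0-1): L=5.9617, (cx,cy)=(0.2212,0.9752)
member 1 (0-2): L=2.9770, (cx,cy)=(1.0000,0.0000)
member 2 (1-2): L=6.0458, (cx,cy)=(0.2742,-0.9617)
member 3 (1-3): L=3.1612, (cx,cy)=(0.9999,0.0117)
member 4 (2-3): L=6.0410, (cx,cy)=(0.2488,0.9686)
member 5 (2-4): L=3.1430, (cx,cy)=(1.0000,0.0000)
member 6 (3-4): L=6.0765, (cx,cy)=(0.2699,-0.9629)
member 7 (3-5): L=3.1218, (cx,cy)=(0.9994,0.0336)
member 8 (4-5): L=6.1371, (cx,cy)=(0.2412,0.9705)
solve A·x = −loads:
  F[0-1] = -9.0209 N (compression)
  F[0-2] = +480.0858 N (tension)
  F[1-2] = +9.0934 N (tension)
  F[1-3] = -4.4899 N (compression)
  F[2-3] = +8.6575 N (tension)
  F[2-4] = +2.3356 N (tension)
  F[3-4] = -8.6538 N (compression)
  F[3-5] = +0.0000 N (tension)
  F[4-5] = +0.0000 N (tension)
  Rx@0 = -478.0900 N
  Ry@0 = +8.7973 N
  Ry@4 = +8.3327 N

-9.021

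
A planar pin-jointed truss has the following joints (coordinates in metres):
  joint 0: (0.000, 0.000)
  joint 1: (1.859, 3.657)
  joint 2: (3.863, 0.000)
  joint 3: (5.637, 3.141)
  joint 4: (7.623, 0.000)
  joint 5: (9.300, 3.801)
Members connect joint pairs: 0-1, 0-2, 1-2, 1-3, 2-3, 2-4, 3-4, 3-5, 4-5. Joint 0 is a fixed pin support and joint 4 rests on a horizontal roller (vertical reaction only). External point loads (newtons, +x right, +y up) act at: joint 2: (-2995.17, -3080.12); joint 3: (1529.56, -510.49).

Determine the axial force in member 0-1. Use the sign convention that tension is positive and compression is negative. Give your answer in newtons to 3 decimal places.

-1146.472

N=6 nodes, M=9 members, R=3 reactions → 2N=12, M+R=12
member 0 (0-1): L=4.1024, (cx,cy)=(0.4532,0.8914)
member 1 (0-2): L=3.8630, (cx,cy)=(1.0000,0.0000)
member 2 (1-2): L=4.1701, (cx,cy)=(0.4806,-0.8770)
member 3 (1-3): L=3.8131, (cx,cy)=(0.9908,-0.1353)
member 4 (2-3): L=3.6073, (cx,cy)=(0.4918,0.8707)
member 5 (2-4): L=3.7600, (cx,cy)=(1.0000,0.0000)
member 6 (3-4): L=3.7162, (cx,cy)=(0.5344,-0.8452)
member 7 (3-5): L=3.7220, (cx,cy)=(0.9842,0.1773)
member 8 (4-5): L=4.1545, (cx,cy)=(0.4037,0.9149)
solve A·x = −loads:
  F[0-1] = -1146.4724 N (compression)
  F[0-2] = -946.0843 N (compression)
  F[1-2] = +1347.1334 N (tension)
  F[1-3] = -1177.7444 N (compression)
  F[2-3] = +2180.6469 N (tension)
  F[2-4] = +1624.0852 N (tension)
  F[3-4] = -3038.9784 N (compression)
  F[3-5] = +0.0000 N (tension)
  F[4-5] = -0.0000 N (compression)
  Rx@0 = +1465.6100 N
  Ry@0 = +1022.0040 N
  Ry@4 = +2568.6060 N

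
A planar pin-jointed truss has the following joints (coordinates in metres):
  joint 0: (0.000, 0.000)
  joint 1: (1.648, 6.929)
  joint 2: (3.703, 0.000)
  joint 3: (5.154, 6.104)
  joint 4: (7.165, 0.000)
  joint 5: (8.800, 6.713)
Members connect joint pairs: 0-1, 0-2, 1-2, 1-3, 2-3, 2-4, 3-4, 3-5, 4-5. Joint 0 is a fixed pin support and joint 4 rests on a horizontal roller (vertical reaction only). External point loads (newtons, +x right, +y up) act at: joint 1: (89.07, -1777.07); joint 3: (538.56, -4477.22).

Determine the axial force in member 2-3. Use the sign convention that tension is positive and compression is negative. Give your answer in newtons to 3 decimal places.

-486.530

N=6 nodes, M=9 members, R=3 reactions → 2N=12, M+R=12
member 0 (0-1): L=7.1223, (cx,cy)=(0.2314,0.9729)
member 1 (0-2): L=3.7030, (cx,cy)=(1.0000,0.0000)
member 2 (1-2): L=7.2273, (cx,cy)=(0.2843,-0.9587)
member 3 (1-3): L=3.6018, (cx,cy)=(0.9734,-0.2291)
member 4 (2-3): L=6.2741, (cx,cy)=(0.2313,0.9729)
member 5 (2-4): L=3.4620, (cx,cy)=(1.0000,0.0000)
member 6 (3-4): L=6.4267, (cx,cy)=(0.3129,-0.9498)
member 7 (3-5): L=3.6965, (cx,cy)=(0.9863,0.1647)
member 8 (4-5): L=6.9092, (cx,cy)=(0.2366,0.9716)
solve A·x = −loads:
  F[0-1] = -2138.0287 N (compression)
  F[0-2] = +1122.3408 N (tension)
  F[1-2] = +493.7191 N (tension)
  F[1-3] = -743.9427 N (compression)
  F[2-3] = -486.5303 N (compression)
  F[2-4] = +1375.2431 N (tension)
  F[3-4] = -4394.9897 N (compression)
  F[3-5] = +0.0000 N (tension)
  F[4-5] = -0.0000 N (compression)
  Rx@0 = -627.6300 N
  Ry@0 = +2080.0067 N
  Ry@4 = +4174.2833 N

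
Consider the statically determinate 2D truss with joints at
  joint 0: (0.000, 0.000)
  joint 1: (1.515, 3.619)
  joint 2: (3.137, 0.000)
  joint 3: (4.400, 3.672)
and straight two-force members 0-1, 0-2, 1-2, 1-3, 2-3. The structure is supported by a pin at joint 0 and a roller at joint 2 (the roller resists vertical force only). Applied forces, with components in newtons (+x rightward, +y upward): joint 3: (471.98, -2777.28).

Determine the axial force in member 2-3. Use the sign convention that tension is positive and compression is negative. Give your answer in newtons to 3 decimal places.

-2964.875

N=4 nodes, M=5 members, R=3 reactions → 2N=8, M+R=8
member 0 (0-1): L=3.9233, (cx,cy)=(0.3862,0.9224)
member 1 (0-2): L=3.1370, (cx,cy)=(1.0000,0.0000)
member 2 (1-2): L=3.9659, (cx,cy)=(0.4090,-0.9125)
member 3 (1-3): L=2.8855, (cx,cy)=(0.9998,0.0184)
member 4 (2-3): L=3.8831, (cx,cy)=(0.3253,0.9456)
solve A·x = −loads:
  F[0-1] = +1811.1262 N (tension)
  F[0-2] = -227.3922 N (compression)
  F[1-2] = -1801.8519 N (compression)
  F[1-3] = +1436.5553 N (tension)
  F[2-3] = -2964.8749 N (compression)
  Rx@0 = -471.9800 N
  Ry@0 = -1670.6456 N
  Ry@2 = +4447.9256 N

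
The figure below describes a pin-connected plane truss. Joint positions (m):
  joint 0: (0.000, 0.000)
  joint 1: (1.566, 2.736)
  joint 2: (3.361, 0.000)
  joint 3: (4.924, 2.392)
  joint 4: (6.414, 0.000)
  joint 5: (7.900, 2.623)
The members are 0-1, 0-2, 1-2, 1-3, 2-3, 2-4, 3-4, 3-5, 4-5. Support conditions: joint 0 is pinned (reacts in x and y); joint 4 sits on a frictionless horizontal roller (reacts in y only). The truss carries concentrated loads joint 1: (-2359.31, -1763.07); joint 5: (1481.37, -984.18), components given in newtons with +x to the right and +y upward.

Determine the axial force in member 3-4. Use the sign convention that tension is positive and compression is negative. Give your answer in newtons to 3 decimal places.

N=6 nodes, M=9 members, R=3 reactions → 2N=12, M+R=12
member 0 (0-1): L=3.1525, (cx,cy)=(0.4968,0.8679)
member 1 (0-2): L=3.3610, (cx,cy)=(1.0000,0.0000)
member 2 (1-2): L=3.2723, (cx,cy)=(0.5485,-0.8361)
member 3 (1-3): L=3.3756, (cx,cy)=(0.9948,-0.1019)
member 4 (2-3): L=2.8574, (cx,cy)=(0.5470,0.8371)
member 5 (2-4): L=3.0530, (cx,cy)=(1.0000,0.0000)
member 6 (3-4): L=2.8181, (cx,cy)=(0.5287,-0.8488)
member 7 (3-5): L=2.9850, (cx,cy)=(0.9970,0.0774)
member 8 (4-5): L=3.0147, (cx,cy)=(0.4929,0.8701)
solve A·x = −loads:
  F[0-1] = -1734.3105 N (compression)
  F[0-2] = -16.4148 N (compression)
  F[1-2] = -527.3755 N (compression)
  F[1-3] = +1796.4291 N (tension)
  F[2-3] = +526.7380 N (tension)
  F[2-4] = -593.8344 N (compression)
  F[3-4] = -108.7811 N (compression)
  F[3-5] = +2139.1346 N (tension)
  F[4-5] = -1321.4086 N (compression)
  Rx@0 = +877.9400 N
  Ry@0 = +1505.1934 N
  Ry@4 = +1242.0566 N

-108.781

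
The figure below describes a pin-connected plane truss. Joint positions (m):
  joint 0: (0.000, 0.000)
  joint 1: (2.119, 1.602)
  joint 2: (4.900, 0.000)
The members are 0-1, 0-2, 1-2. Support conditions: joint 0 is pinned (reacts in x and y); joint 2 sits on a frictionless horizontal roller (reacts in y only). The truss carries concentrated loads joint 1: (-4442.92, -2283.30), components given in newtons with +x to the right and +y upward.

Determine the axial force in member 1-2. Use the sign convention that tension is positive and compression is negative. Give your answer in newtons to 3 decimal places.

N=3 nodes, M=3 members, R=3 reactions → 2N=6, M+R=6
member 0 (0-1): L=2.6564, (cx,cy)=(0.7977,0.6031)
member 1 (0-2): L=4.9000, (cx,cy)=(1.0000,0.0000)
member 2 (1-2): L=3.2094, (cx,cy)=(0.8665,-0.4992)
solve A·x = −loads:
  F[0-1] = -4557.4544 N (compression)
  F[0-2] = -807.4831 N (compression)
  F[1-2] = +931.8773 N (tension)
  Rx@0 = +4442.9200 N
  Ry@0 = +2748.4521 N
  Ry@2 = -465.1521 N

931.877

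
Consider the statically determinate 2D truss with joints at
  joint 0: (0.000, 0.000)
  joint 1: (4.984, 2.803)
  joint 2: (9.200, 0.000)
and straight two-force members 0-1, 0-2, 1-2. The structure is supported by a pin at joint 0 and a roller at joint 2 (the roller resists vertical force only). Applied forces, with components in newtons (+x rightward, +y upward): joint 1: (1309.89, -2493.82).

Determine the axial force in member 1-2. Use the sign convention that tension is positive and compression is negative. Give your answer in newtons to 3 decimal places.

N=3 nodes, M=3 members, R=3 reactions → 2N=6, M+R=6
member 0 (0-1): L=5.7181, (cx,cy)=(0.8716,0.4902)
member 1 (0-2): L=9.2000, (cx,cy)=(1.0000,0.0000)
member 2 (1-2): L=5.0628, (cx,cy)=(0.8327,-0.5537)
solve A·x = −loads:
  F[0-1] = -1517.2148 N (compression)
  F[0-2] = +2632.3140 N (tension)
  F[1-2] = -3160.9949 N (compression)
  Rx@0 = -1309.8900 N
  Ry@0 = +743.7308 N
  Ry@2 = +1750.0892 N

-3160.995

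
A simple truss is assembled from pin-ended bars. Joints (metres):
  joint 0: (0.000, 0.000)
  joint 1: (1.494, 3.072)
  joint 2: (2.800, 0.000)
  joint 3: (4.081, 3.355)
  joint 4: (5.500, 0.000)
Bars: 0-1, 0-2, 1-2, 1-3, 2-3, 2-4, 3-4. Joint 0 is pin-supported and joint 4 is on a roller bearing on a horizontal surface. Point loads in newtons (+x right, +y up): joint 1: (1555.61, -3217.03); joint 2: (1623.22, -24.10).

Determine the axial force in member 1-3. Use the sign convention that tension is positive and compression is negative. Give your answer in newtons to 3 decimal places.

N=5 nodes, M=7 members, R=3 reactions → 2N=10, M+R=10
member 0 (0-1): L=3.4160, (cx,cy)=(0.4374,0.8993)
member 1 (0-2): L=2.8000, (cx,cy)=(1.0000,0.0000)
member 2 (1-2): L=3.3381, (cx,cy)=(0.3912,-0.9203)
member 3 (1-3): L=2.6024, (cx,cy)=(0.9941,0.1087)
member 4 (2-3): L=3.5912, (cx,cy)=(0.3567,0.9342)
member 5 (2-4): L=2.7000, (cx,cy)=(1.0000,0.0000)
member 6 (3-4): L=3.6427, (cx,cy)=(0.3895,-0.9210)
solve A·x = −loads:
  F[0-1] = -1652.5457 N (compression)
  F[0-2] = +3901.5718 N (tension)
  F[1-2] = -2056.0410 N (compression)
  F[1-3] = -1482.7349 N (compression)
  F[2-3] = +2051.1793 N (tension)
  F[2-4] = +742.2831 N (tension)
  F[3-4] = -1905.5302 N (compression)
  Rx@0 = -3178.8300 N
  Ry@0 = +1486.1197 N
  Ry@4 = +1755.0103 N

-1482.735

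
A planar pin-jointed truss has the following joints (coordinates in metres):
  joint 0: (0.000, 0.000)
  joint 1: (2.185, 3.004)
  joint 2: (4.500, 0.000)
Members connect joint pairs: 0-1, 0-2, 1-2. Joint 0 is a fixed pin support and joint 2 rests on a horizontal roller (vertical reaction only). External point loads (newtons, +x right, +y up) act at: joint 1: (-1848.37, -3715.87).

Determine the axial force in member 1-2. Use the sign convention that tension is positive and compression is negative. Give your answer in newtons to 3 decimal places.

-720.089

N=3 nodes, M=3 members, R=3 reactions → 2N=6, M+R=6
member 0 (0-1): L=3.7146, (cx,cy)=(0.5882,0.8087)
member 1 (0-2): L=4.5000, (cx,cy)=(1.0000,0.0000)
member 2 (1-2): L=3.7925, (cx,cy)=(0.6104,-0.7921)
solve A·x = −loads:
  F[0-1] = -3889.5682 N (compression)
  F[0-2] = +439.5507 N (tension)
  F[1-2] = -720.0894 N (compression)
  Rx@0 = +1848.3700 N
  Ry@0 = +3145.4983 N
  Ry@2 = +570.3717 N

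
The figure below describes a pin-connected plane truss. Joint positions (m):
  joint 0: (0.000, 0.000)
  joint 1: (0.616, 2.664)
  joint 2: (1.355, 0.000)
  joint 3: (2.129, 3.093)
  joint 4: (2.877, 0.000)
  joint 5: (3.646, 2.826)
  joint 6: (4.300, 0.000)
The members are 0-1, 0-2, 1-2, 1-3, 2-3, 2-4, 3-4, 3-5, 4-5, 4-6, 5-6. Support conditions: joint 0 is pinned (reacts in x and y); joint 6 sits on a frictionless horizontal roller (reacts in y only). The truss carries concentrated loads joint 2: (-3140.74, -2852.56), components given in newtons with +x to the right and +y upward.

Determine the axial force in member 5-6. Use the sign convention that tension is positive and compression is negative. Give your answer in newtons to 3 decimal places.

N=7 nodes, M=11 members, R=3 reactions → 2N=14, M+R=14
member 0 (0-1): L=2.7343, (cx,cy)=(0.2253,0.9743)
member 1 (0-2): L=1.3550, (cx,cy)=(1.0000,0.0000)
member 2 (1-2): L=2.7646, (cx,cy)=(0.2673,-0.9636)
member 3 (1-3): L=1.5726, (cx,cy)=(0.9621,0.2728)
member 4 (2-3): L=3.1884, (cx,cy)=(0.2428,0.9701)
member 5 (2-4): L=1.5220, (cx,cy)=(1.0000,0.0000)
member 6 (3-4): L=3.1822, (cx,cy)=(0.2351,-0.9720)
member 7 (3-5): L=1.5403, (cx,cy)=(0.9849,-0.1733)
member 8 (4-5): L=2.9288, (cx,cy)=(0.2626,0.9649)
member 9 (4-6): L=1.4230, (cx,cy)=(1.0000,0.0000)
member 10 (5-6): L=2.9007, (cx,cy)=(0.2255,-0.9743)
solve A·x = −loads:
  F[0-1] = -2005.2212 N (compression)
  F[0-2] = -2688.9900 N (compression)
  F[1-2] = +1756.3728 N (tension)
  F[1-3] = -957.5590 N (compression)
  F[2-3] = +1195.8716 N (tension)
  F[2-4] = +630.9363 N (tension)
  F[3-4] = -846.5855 N (compression)
  F[3-5] = -438.5769 N (compression)
  F[4-5] = +852.7862 N (tension)
  F[4-6] = +208.0229 N (tension)
  F[5-6] = -922.6448 N (compression)
  Rx@0 = +3140.7400 N
  Ry@0 = +1953.6719 N
  Ry@6 = +898.8881 N

-922.645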